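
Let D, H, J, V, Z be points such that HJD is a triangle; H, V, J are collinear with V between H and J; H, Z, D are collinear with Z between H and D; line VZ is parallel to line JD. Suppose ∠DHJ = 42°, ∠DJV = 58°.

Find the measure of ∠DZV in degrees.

∠DZV = 100°

1. ∠DJH = 58°  [V on ray JH]
2. ∠HDJ = 80°  [△HJD]
3. ∠HZV = 80°  [VZ∥JD, corresponding at Z]
4. ∠DZV = 100°  [linear pair at Z on HD]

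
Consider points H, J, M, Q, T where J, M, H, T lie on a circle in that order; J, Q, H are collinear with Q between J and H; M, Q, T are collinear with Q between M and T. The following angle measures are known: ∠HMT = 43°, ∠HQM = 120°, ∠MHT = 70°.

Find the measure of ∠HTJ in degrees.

1. ∠HTM = 67°  [△MHT]
2. ∠JHM = 17°  [△MQH]
3. ∠HJM = 67°  [same arc MH]
4. ∠HMJ = 96°  [△JMH]
5. ∠HTJ = 84°  [cyclic JMHT, opposite ∠M+∠T]

∠HTJ = 84°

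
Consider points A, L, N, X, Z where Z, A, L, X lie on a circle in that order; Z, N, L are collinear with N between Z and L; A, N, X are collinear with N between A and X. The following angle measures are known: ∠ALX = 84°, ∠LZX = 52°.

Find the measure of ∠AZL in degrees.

∠AZL = 44°

1. ∠LAX = 52°  [same arc LX]
2. ∠AXL = 44°  [△ALX]
3. ∠AZL = 44°  [same arc AL]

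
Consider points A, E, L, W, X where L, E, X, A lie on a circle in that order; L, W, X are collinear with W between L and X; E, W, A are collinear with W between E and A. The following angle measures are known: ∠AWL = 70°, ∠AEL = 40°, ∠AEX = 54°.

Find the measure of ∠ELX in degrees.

∠ELX = 30°

1. ∠EWX = 70°  [vertical angles at W]
2. ∠EWL = 110°  [linear pair at W on LX]
3. ∠ELX = 30°  [△LWE]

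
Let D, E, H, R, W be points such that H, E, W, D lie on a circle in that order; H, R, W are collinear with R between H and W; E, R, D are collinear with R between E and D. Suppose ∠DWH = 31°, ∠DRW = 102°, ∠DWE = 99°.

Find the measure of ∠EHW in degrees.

1. ∠DEH = 31°  [same arc HD]
2. ∠ERH = 102°  [vertical angles at R]
3. ∠EHW = 47°  [△HRE]

∠EHW = 47°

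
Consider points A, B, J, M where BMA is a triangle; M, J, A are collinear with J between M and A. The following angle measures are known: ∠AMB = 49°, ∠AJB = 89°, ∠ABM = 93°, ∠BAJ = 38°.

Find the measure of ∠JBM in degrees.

1. ∠BMJ = 49°  [J on ray MA]
2. ∠BJM = 91°  [linear pair at J on MA]
3. ∠JBM = 40°  [△BMJ]

∠JBM = 40°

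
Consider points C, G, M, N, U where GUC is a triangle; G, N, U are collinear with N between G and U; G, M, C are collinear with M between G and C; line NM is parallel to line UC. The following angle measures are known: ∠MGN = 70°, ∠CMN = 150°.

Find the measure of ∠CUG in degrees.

1. ∠GMN = 30°  [linear pair at M on GC]
2. ∠GNM = 80°  [△GNM]
3. ∠CUG = 80°  [NM∥UC, corresponding at N]

∠CUG = 80°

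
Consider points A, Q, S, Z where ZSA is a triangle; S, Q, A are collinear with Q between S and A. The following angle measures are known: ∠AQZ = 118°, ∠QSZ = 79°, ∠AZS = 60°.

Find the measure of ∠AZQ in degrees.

∠AZQ = 21°

1. ∠ASZ = 79°  [Q on ray SA]
2. ∠SAZ = 41°  [△ZSA]
3. ∠QAZ = 41°  [Q on ray AS]
4. ∠AZQ = 21°  [△ZQA]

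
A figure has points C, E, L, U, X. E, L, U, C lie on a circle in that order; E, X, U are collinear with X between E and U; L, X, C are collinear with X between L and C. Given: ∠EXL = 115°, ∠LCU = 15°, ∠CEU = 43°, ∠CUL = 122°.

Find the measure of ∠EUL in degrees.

∠EUL = 72°

1. ∠LXU = 65°  [linear pair at X on EU]
2. ∠CLU = 43°  [△LUC]
3. ∠EUL = 72°  [△LXU]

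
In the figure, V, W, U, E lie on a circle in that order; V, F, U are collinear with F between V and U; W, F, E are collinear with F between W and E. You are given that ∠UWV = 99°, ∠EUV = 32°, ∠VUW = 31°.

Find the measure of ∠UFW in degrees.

1. ∠UVW = 50°  [△VWU]
2. ∠EWV = 32°  [same arc VE]
3. ∠VFW = 98°  [△VFW]
4. ∠UFW = 82°  [linear pair at F on VU]

∠UFW = 82°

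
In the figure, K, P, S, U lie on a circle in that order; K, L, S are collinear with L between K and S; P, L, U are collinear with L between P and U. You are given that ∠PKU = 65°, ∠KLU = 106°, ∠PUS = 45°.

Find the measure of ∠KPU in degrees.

∠KPU = 61°

1. ∠PLS = 106°  [vertical angles at L]
2. ∠PKS = 45°  [same arc PS]
3. ∠KLP = 74°  [linear pair at L on KS]
4. ∠KPU = 61°  [△KLP]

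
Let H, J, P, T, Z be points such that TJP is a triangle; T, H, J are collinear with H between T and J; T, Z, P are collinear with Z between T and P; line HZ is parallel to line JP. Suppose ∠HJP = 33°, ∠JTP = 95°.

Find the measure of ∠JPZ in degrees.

1. ∠PJT = 33°  [H on ray JT]
2. ∠JPT = 52°  [△TJP]
3. ∠JPZ = 52°  [Z on ray PT]

∠JPZ = 52°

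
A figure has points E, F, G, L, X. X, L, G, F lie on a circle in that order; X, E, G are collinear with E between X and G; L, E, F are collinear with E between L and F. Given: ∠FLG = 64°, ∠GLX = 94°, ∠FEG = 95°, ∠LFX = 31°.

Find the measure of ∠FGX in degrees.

∠FGX = 30°

1. ∠FXG = 64°  [same arc GF]
2. ∠GFX = 86°  [cyclic XLGF, opposite ∠L+∠F]
3. ∠FGX = 30°  [△XGF]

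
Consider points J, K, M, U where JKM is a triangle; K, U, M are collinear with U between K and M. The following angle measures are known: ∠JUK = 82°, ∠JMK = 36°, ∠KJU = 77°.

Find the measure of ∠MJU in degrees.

∠MJU = 46°

1. ∠JUM = 98°  [linear pair at U on KM]
2. ∠JMU = 36°  [U on ray MK]
3. ∠MJU = 46°  [△JUM]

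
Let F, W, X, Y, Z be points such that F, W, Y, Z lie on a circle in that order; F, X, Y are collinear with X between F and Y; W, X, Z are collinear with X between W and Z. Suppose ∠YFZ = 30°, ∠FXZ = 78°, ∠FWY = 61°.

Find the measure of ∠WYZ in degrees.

∠WYZ = 103°

1. ∠YWZ = 30°  [same arc YZ]
2. ∠YXZ = 102°  [linear pair at X on FY]
3. ∠FZY = 119°  [cyclic FWYZ, opposite ∠W+∠Z]
4. ∠FYZ = 31°  [△FYZ]
5. ∠WZY = 47°  [△YXZ]
6. ∠WYZ = 103°  [△WYZ]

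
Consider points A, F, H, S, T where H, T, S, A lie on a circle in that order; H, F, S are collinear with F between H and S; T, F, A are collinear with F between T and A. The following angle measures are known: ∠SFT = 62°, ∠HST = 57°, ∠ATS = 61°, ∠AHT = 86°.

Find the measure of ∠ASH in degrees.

1. ∠HAT = 57°  [same arc HT]
2. ∠ATH = 37°  [△HTA]
3. ∠ASH = 37°  [same arc HA]

∠ASH = 37°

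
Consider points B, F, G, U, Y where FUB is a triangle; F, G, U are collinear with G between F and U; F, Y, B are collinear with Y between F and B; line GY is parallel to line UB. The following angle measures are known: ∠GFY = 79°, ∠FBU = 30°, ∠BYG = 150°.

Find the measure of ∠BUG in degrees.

∠BUG = 71°

1. ∠BFU = 79°  [G on FU, Y on FB]
2. ∠BUF = 71°  [△FUB]
3. ∠BUG = 71°  [G on ray UF]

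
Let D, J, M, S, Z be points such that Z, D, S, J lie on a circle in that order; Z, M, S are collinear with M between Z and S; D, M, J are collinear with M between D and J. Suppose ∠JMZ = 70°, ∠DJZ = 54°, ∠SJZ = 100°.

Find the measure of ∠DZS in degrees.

1. ∠DSZ = 54°  [same arc ZD]
2. ∠SDZ = 80°  [cyclic ZDSJ, opposite ∠D+∠J]
3. ∠DZS = 46°  [△ZDS]

∠DZS = 46°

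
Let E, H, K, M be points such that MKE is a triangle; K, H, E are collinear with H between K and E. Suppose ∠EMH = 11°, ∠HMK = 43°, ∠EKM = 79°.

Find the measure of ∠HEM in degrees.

1. ∠HKM = 79°  [H on ray KE]
2. ∠KHM = 58°  [△MKH]
3. ∠EHM = 122°  [linear pair at H on KE]
4. ∠HEM = 47°  [△MHE]

∠HEM = 47°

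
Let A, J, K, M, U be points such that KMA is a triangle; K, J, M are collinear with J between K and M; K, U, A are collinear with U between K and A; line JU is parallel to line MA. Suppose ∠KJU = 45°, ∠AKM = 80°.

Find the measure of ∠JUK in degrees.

∠JUK = 55°

1. ∠AMK = 45°  [JU∥MA, corresponding at J]
2. ∠KAM = 55°  [△KMA]
3. ∠JUK = 55°  [JU∥MA, corresponding at U]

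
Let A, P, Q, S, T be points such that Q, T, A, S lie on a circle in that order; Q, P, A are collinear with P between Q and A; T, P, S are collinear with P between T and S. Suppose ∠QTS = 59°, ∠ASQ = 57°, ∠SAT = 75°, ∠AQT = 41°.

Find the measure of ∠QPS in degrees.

1. ∠QAS = 59°  [same arc QS]
2. ∠AST = 41°  [same arc TA]
3. ∠APS = 80°  [△APS]
4. ∠QPS = 100°  [linear pair at P on QA]

∠QPS = 100°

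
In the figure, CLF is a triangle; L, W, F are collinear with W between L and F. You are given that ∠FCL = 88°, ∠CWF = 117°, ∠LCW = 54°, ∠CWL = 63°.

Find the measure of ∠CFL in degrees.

∠CFL = 29°

1. ∠CLW = 63°  [△CLW]
2. ∠CLF = 63°  [W on ray LF]
3. ∠CFL = 29°  [△CLF]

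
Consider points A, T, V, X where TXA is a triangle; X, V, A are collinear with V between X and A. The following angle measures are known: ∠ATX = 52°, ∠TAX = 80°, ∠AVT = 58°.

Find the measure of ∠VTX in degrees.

∠VTX = 10°

1. ∠AXT = 48°  [△TXA]
2. ∠TVX = 122°  [linear pair at V on XA]
3. ∠TXV = 48°  [V on ray XA]
4. ∠VTX = 10°  [△TXV]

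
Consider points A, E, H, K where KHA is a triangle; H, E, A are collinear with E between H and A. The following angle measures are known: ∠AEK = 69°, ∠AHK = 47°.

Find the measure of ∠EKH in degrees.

1. ∠HEK = 111°  [linear pair at E on HA]
2. ∠EHK = 47°  [E on ray HA]
3. ∠EKH = 22°  [△KHE]

∠EKH = 22°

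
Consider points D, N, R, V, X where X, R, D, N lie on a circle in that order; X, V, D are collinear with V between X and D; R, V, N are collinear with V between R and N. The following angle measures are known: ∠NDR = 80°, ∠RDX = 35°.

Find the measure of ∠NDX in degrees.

∠NDX = 45°

1. ∠NXR = 100°  [cyclic XRDN, opposite ∠X+∠D]
2. ∠RNX = 35°  [same arc XR]
3. ∠NRX = 45°  [△XRN]
4. ∠NDX = 45°  [same arc XN]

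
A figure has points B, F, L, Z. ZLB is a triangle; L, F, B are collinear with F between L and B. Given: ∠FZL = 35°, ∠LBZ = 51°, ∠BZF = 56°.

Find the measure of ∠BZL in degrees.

∠BZL = 91°

1. ∠FBZ = 51°  [F on ray BL]
2. ∠BFZ = 73°  [△ZFB]
3. ∠LFZ = 107°  [linear pair at F on LB]
4. ∠FLZ = 38°  [△ZLF]
5. ∠BLZ = 38°  [F on ray LB]
6. ∠BZL = 91°  [△ZLB]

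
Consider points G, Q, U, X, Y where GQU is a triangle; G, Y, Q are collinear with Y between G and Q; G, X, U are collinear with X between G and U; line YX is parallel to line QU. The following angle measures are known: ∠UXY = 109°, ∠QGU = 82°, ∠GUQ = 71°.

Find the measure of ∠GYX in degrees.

∠GYX = 27°

1. ∠GXY = 71°  [linear pair at X on GU]
2. ∠XGY = 82°  [Y on GQ, X on GU]
3. ∠GYX = 27°  [△GYX]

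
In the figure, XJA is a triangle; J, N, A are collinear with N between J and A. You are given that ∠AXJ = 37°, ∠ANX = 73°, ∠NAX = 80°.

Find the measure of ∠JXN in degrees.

1. ∠JNX = 107°  [linear pair at N on JA]
2. ∠JAX = 80°  [N on ray AJ]
3. ∠AJX = 63°  [△XJA]
4. ∠NJX = 63°  [N on ray JA]
5. ∠JXN = 10°  [△XJN]

∠JXN = 10°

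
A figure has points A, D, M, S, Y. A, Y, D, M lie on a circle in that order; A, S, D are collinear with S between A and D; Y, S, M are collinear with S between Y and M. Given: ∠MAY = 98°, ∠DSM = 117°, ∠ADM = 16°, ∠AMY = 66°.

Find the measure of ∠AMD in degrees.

1. ∠ASM = 63°  [linear pair at S on AD]
2. ∠DAM = 51°  [△ASM]
3. ∠AMD = 113°  [△ADM]

∠AMD = 113°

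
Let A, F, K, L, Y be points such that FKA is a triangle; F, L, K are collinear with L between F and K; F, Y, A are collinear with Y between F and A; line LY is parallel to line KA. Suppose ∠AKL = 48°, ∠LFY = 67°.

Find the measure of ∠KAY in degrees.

1. ∠AKF = 48°  [L on ray KF]
2. ∠AFK = 67°  [L on FK, Y on FA]
3. ∠FAK = 65°  [△FKA]
4. ∠KAY = 65°  [Y on ray AF]

∠KAY = 65°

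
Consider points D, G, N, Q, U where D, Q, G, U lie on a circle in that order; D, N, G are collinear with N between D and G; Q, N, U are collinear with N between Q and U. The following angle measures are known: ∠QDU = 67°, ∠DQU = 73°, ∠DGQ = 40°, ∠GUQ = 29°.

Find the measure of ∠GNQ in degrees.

1. ∠QGU = 113°  [cyclic DQGU, opposite ∠D+∠G]
2. ∠GQU = 38°  [△QGU]
3. ∠GNQ = 102°  [△QNG]

∠GNQ = 102°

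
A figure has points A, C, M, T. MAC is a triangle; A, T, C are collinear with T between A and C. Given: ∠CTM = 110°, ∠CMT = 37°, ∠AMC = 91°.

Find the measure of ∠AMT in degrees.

∠AMT = 54°

1. ∠MCT = 33°  [△MTC]
2. ∠ATM = 70°  [linear pair at T on AC]
3. ∠ACM = 33°  [T on ray CA]
4. ∠CAM = 56°  [△MAC]
5. ∠MAT = 56°  [T on ray AC]
6. ∠AMT = 54°  [△MAT]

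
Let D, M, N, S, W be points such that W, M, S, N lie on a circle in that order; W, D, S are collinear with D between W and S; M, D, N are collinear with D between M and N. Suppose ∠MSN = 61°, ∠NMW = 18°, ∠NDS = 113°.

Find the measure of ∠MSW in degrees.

∠MSW = 43°

1. ∠MWN = 119°  [cyclic WMSN, opposite ∠W+∠S]
2. ∠MNW = 43°  [△WMN]
3. ∠MSW = 43°  [same arc WM]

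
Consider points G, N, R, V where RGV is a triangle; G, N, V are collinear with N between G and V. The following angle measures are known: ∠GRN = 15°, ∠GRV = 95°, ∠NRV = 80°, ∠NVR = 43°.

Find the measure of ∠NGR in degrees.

∠NGR = 42°

1. ∠RNV = 57°  [△RNV]
2. ∠GNR = 123°  [linear pair at N on GV]
3. ∠NGR = 42°  [△RGN]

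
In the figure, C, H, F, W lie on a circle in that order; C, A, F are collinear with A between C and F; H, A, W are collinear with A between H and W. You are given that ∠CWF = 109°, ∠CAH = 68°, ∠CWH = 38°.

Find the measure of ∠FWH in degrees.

∠FWH = 71°

1. ∠CHF = 71°  [cyclic CHFW, opposite ∠H+∠W]
2. ∠CFH = 38°  [same arc CH]
3. ∠FCH = 71°  [△CHF]
4. ∠FWH = 71°  [same arc HF]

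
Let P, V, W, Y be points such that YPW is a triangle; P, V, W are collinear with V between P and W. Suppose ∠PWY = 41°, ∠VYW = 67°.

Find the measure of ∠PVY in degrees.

1. ∠VWY = 41°  [V on ray WP]
2. ∠WVY = 72°  [△YVW]
3. ∠PVY = 108°  [linear pair at V on PW]

∠PVY = 108°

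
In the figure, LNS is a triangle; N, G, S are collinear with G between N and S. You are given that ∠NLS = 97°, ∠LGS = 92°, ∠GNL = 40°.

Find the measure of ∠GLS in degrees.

∠GLS = 45°

1. ∠LNS = 40°  [G on ray NS]
2. ∠LSN = 43°  [△LNS]
3. ∠GSL = 43°  [G on ray SN]
4. ∠GLS = 45°  [△LGS]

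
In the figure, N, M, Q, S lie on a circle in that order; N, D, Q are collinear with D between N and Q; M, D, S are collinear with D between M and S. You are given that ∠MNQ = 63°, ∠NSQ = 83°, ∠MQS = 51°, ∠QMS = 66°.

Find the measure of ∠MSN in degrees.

∠MSN = 20°

1. ∠NMQ = 97°  [cyclic NMQS, opposite ∠M+∠S]
2. ∠MQN = 20°  [△NMQ]
3. ∠MSN = 20°  [same arc NM]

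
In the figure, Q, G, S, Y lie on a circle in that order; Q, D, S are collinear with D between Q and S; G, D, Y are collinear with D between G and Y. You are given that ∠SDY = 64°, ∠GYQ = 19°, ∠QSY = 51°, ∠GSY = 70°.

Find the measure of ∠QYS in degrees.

1. ∠QDY = 116°  [linear pair at D on QS]
2. ∠SQY = 45°  [△QDY]
3. ∠QYS = 84°  [△QSY]

∠QYS = 84°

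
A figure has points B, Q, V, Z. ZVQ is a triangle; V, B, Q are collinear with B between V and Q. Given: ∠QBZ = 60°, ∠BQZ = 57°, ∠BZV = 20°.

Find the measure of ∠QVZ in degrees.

∠QVZ = 40°

1. ∠VBZ = 120°  [linear pair at B on VQ]
2. ∠BVZ = 40°  [△ZVB]
3. ∠QVZ = 40°  [B on ray VQ]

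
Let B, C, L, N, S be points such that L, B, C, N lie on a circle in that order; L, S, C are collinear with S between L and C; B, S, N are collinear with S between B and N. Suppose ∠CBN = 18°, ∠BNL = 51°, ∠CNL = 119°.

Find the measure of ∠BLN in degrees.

1. ∠CLN = 18°  [same arc CN]
2. ∠LCN = 43°  [△LCN]
3. ∠LBN = 43°  [same arc LN]
4. ∠BLN = 86°  [△LBN]

∠BLN = 86°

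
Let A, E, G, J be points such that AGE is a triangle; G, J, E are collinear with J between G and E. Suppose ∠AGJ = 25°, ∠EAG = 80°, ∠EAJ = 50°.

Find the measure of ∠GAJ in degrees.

1. ∠AGE = 25°  [J on ray GE]
2. ∠AEG = 75°  [△AGE]
3. ∠AEJ = 75°  [J on ray EG]
4. ∠AJE = 55°  [△AJE]
5. ∠AJG = 125°  [linear pair at J on GE]
6. ∠GAJ = 30°  [△AGJ]

∠GAJ = 30°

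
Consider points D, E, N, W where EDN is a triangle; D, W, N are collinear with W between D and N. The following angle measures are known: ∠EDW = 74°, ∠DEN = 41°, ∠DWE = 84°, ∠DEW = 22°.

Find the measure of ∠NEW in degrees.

∠NEW = 19°

1. ∠EDN = 74°  [W on ray DN]
2. ∠DNE = 65°  [△EDN]
3. ∠EWN = 96°  [linear pair at W on DN]
4. ∠ENW = 65°  [W on ray ND]
5. ∠NEW = 19°  [△EWN]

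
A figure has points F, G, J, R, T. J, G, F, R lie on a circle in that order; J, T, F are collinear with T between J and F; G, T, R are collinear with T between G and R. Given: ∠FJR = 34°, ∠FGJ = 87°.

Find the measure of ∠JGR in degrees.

∠JGR = 53°

1. ∠FRJ = 93°  [cyclic JGFR, opposite ∠G+∠R]
2. ∠JFR = 53°  [△JFR]
3. ∠JGR = 53°  [same arc JR]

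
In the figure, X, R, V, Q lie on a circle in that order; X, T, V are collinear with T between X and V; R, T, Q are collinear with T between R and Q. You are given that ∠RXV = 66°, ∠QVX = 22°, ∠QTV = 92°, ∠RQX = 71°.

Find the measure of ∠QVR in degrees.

1. ∠QRX = 22°  [same arc XQ]
2. ∠QXR = 87°  [△XRQ]
3. ∠QVR = 93°  [cyclic XRVQ, opposite ∠X+∠V]

∠QVR = 93°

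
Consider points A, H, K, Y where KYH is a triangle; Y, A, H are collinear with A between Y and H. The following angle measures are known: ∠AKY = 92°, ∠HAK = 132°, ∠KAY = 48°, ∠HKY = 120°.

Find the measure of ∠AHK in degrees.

1. ∠AYK = 40°  [△KYA]
2. ∠HYK = 40°  [A on ray YH]
3. ∠KHY = 20°  [△KYH]
4. ∠AHK = 20°  [A on ray HY]

∠AHK = 20°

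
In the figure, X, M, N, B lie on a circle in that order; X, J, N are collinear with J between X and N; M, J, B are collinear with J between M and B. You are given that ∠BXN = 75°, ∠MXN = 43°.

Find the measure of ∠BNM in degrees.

1. ∠BMN = 75°  [same arc NB]
2. ∠MBN = 43°  [same arc MN]
3. ∠BNM = 62°  [△MNB]

∠BNM = 62°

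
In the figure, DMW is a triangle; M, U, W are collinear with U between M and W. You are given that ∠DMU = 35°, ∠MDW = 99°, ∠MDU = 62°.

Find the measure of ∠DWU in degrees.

1. ∠DMW = 35°  [U on ray MW]
2. ∠DWM = 46°  [△DMW]
3. ∠DWU = 46°  [U on ray WM]

∠DWU = 46°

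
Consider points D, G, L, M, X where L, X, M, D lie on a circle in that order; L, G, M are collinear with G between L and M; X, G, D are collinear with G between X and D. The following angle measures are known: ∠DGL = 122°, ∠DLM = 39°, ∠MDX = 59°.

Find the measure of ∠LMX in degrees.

∠LMX = 19°

1. ∠MGX = 122°  [vertical angles at G]
2. ∠DXM = 39°  [same arc MD]
3. ∠LMX = 19°  [△XGM]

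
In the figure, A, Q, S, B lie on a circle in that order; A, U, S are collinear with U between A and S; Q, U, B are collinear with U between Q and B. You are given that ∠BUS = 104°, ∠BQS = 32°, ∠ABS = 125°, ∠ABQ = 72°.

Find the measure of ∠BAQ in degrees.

∠BAQ = 85°

1. ∠BAS = 32°  [same arc SB]
2. ∠ASB = 23°  [△ASB]
3. ∠AQB = 23°  [same arc AB]
4. ∠BAQ = 85°  [△AQB]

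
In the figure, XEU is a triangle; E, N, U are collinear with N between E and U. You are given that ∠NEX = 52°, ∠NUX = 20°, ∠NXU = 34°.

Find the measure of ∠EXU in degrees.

∠EXU = 108°

1. ∠UEX = 52°  [N on ray EU]
2. ∠EUX = 20°  [N on ray UE]
3. ∠EXU = 108°  [△XEU]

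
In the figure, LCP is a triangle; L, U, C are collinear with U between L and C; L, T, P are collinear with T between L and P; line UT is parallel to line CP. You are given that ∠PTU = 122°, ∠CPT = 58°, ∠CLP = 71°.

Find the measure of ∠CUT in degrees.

∠CUT = 129°

1. ∠LTU = 58°  [linear pair at T on LP]
2. ∠TLU = 71°  [U on LC, T on LP]
3. ∠LUT = 51°  [△LUT]
4. ∠CUT = 129°  [linear pair at U on LC]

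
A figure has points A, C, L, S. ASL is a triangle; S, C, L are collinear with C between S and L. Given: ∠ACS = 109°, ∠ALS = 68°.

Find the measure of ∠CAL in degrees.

∠CAL = 41°

1. ∠ACL = 71°  [linear pair at C on SL]
2. ∠ALC = 68°  [C on ray LS]
3. ∠CAL = 41°  [△ACL]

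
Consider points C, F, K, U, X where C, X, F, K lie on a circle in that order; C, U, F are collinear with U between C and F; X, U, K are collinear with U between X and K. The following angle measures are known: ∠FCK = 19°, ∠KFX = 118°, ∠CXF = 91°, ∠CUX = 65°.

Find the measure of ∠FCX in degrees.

1. ∠FXK = 19°  [same arc FK]
2. ∠FKX = 43°  [△XFK]
3. ∠FCX = 43°  [same arc XF]

∠FCX = 43°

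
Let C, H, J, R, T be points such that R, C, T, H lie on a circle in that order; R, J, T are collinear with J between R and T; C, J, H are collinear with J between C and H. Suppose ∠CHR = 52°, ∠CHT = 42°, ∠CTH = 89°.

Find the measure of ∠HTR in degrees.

∠HTR = 37°

1. ∠CTR = 52°  [same arc RC]
2. ∠CRT = 42°  [same arc CT]
3. ∠HCT = 49°  [△CTH]
4. ∠RCT = 86°  [△RCT]
5. ∠HRT = 49°  [same arc TH]
6. ∠RHT = 94°  [cyclic RCTH, opposite ∠C+∠H]
7. ∠HTR = 37°  [△RTH]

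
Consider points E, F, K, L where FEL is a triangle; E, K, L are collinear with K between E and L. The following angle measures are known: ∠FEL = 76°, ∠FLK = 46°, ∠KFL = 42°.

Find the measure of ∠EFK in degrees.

1. ∠FEK = 76°  [K on ray EL]
2. ∠FKL = 92°  [△FKL]
3. ∠EKF = 88°  [linear pair at K on EL]
4. ∠EFK = 16°  [△FEK]

∠EFK = 16°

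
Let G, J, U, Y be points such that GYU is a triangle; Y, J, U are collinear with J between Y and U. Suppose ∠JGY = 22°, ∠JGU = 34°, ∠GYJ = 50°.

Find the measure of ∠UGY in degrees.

∠UGY = 56°

1. ∠GJY = 108°  [△GYJ]
2. ∠GYU = 50°  [J on ray YU]
3. ∠GJU = 72°  [linear pair at J on YU]
4. ∠GUJ = 74°  [△GJU]
5. ∠GUY = 74°  [J on ray UY]
6. ∠UGY = 56°  [△GYU]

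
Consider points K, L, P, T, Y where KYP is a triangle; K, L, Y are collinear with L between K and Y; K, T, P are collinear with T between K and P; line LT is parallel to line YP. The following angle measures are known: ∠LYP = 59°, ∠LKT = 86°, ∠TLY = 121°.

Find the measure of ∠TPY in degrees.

∠TPY = 35°

1. ∠KYP = 59°  [L on ray YK]
2. ∠PKY = 86°  [L on KY, T on KP]
3. ∠KPY = 35°  [△KYP]
4. ∠TPY = 35°  [T on ray PK]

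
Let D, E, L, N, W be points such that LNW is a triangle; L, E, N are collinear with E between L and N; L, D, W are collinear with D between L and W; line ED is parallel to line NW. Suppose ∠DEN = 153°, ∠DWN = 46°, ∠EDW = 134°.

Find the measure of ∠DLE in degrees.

1. ∠DEL = 27°  [linear pair at E on LN]
2. ∠EDL = 46°  [linear pair at D on LW]
3. ∠DLE = 107°  [△LED]

∠DLE = 107°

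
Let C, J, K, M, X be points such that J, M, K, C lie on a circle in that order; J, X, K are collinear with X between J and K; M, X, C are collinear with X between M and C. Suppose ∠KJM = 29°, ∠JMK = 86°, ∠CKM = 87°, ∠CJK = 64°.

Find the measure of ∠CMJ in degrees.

1. ∠JKM = 65°  [△JMK]
2. ∠CJM = 93°  [cyclic JMKC, opposite ∠J+∠K]
3. ∠JCM = 65°  [same arc JM]
4. ∠CMJ = 22°  [△JMC]

∠CMJ = 22°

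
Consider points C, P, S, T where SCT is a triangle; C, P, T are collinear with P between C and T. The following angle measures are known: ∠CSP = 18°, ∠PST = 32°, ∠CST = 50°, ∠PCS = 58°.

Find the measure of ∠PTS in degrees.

1. ∠CPS = 104°  [△SCP]
2. ∠SPT = 76°  [linear pair at P on CT]
3. ∠PTS = 72°  [△SPT]

∠PTS = 72°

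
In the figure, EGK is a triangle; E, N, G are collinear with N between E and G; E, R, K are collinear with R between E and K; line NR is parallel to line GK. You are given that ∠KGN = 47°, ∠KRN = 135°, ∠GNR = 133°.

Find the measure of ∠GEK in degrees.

1. ∠ERN = 45°  [linear pair at R on EK]
2. ∠ENR = 47°  [linear pair at N on EG]
3. ∠NER = 88°  [△ENR]
4. ∠GEK = 88°  [N on EG, R on EK]

∠GEK = 88°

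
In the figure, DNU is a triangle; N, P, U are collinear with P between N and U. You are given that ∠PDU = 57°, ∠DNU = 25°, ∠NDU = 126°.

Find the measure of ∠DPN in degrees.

1. ∠DUN = 29°  [△DNU]
2. ∠DUP = 29°  [P on ray UN]
3. ∠DPU = 94°  [△DPU]
4. ∠DPN = 86°  [linear pair at P on NU]

∠DPN = 86°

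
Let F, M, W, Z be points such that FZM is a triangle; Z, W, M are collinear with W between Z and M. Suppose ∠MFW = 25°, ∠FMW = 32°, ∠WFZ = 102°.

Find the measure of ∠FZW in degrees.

1. ∠FWM = 123°  [△FWM]
2. ∠FWZ = 57°  [linear pair at W on ZM]
3. ∠FZW = 21°  [△FZW]

∠FZW = 21°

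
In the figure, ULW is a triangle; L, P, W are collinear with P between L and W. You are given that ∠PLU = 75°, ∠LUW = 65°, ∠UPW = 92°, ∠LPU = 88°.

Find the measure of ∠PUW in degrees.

1. ∠ULW = 75°  [P on ray LW]
2. ∠LWU = 40°  [△ULW]
3. ∠PWU = 40°  [P on ray WL]
4. ∠PUW = 48°  [△UPW]

∠PUW = 48°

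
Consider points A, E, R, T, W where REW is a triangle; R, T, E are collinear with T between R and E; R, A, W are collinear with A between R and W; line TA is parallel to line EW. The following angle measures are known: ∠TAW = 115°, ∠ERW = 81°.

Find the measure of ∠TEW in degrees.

1. ∠RAT = 65°  [linear pair at A on RW]
2. ∠ART = 81°  [T on RE, A on RW]
3. ∠ATR = 34°  [△RTA]
4. ∠ATE = 146°  [linear pair at T on RE]
5. ∠TEW = 34°  [TA∥EW, co-interior at E–T]

∠TEW = 34°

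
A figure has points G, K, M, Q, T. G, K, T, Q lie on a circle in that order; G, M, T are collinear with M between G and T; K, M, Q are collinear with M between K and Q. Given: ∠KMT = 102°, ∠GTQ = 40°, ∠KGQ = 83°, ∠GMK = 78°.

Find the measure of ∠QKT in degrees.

1. ∠GMQ = 102°  [vertical angles at M]
2. ∠GKQ = 40°  [same arc GQ]
3. ∠GQK = 57°  [△GKQ]
4. ∠QGT = 21°  [△GMQ]
5. ∠QKT = 21°  [same arc TQ]

∠QKT = 21°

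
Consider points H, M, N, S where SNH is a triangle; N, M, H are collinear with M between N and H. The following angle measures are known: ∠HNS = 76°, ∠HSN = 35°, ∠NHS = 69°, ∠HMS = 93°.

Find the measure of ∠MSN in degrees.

∠MSN = 17°

1. ∠MNS = 76°  [M on ray NH]
2. ∠NMS = 87°  [linear pair at M on NH]
3. ∠MSN = 17°  [△SNM]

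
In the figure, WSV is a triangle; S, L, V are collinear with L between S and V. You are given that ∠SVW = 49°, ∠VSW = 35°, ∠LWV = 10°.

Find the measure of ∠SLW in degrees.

∠SLW = 59°

1. ∠LVW = 49°  [L on ray VS]
2. ∠VLW = 121°  [△WLV]
3. ∠SLW = 59°  [linear pair at L on SV]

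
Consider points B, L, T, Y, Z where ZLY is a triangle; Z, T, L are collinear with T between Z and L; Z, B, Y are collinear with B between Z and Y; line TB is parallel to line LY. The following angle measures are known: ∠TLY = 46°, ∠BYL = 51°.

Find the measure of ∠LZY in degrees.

∠LZY = 83°

1. ∠YLZ = 46°  [T on ray LZ]
2. ∠LYZ = 51°  [B on ray YZ]
3. ∠LZY = 83°  [△ZLY]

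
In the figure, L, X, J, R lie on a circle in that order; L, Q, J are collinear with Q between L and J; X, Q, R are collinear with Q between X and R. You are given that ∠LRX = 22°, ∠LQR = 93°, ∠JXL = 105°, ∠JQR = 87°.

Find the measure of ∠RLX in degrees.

∠RLX = 118°

1. ∠LJX = 22°  [same arc LX]
2. ∠JLX = 53°  [△LXJ]
3. ∠LQX = 87°  [vertical angles at Q]
4. ∠LXR = 40°  [△LQX]
5. ∠RLX = 118°  [△LXR]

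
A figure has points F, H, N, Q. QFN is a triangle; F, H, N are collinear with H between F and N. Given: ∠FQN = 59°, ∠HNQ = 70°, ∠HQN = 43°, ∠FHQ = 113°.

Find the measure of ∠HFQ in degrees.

∠HFQ = 51°

1. ∠FNQ = 70°  [H on ray NF]
2. ∠NFQ = 51°  [△QFN]
3. ∠HFQ = 51°  [H on ray FN]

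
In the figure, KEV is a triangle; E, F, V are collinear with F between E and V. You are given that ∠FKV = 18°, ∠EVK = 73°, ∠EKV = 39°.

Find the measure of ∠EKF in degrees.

∠EKF = 21°

1. ∠KEV = 68°  [△KEV]
2. ∠FVK = 73°  [F on ray VE]
3. ∠FEK = 68°  [F on ray EV]
4. ∠KFV = 89°  [△KFV]
5. ∠EFK = 91°  [linear pair at F on EV]
6. ∠EKF = 21°  [△KEF]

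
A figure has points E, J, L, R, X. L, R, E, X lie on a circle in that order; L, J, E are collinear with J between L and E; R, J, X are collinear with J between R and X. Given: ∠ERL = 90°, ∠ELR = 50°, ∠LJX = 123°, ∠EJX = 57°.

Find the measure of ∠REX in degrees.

1. ∠LER = 40°  [△LRE]
2. ∠EXR = 50°  [same arc RE]
3. ∠EJR = 123°  [vertical angles at J]
4. ∠ERX = 17°  [△RJE]
5. ∠REX = 113°  [△REX]

∠REX = 113°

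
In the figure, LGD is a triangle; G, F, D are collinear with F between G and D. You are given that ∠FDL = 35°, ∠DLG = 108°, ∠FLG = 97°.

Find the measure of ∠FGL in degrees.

1. ∠GDL = 35°  [F on ray DG]
2. ∠DGL = 37°  [△LGD]
3. ∠FGL = 37°  [F on ray GD]

∠FGL = 37°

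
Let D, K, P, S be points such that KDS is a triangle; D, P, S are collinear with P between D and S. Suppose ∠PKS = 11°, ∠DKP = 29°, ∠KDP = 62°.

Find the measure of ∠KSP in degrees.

∠KSP = 78°

1. ∠DPK = 89°  [△KDP]
2. ∠KPS = 91°  [linear pair at P on DS]
3. ∠KSP = 78°  [△KPS]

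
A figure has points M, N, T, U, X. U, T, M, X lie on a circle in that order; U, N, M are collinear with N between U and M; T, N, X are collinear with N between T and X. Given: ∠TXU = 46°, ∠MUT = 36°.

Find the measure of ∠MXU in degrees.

1. ∠TMU = 46°  [same arc UT]
2. ∠MTU = 98°  [△UTM]
3. ∠MXU = 82°  [cyclic UTMX, opposite ∠T+∠X]

∠MXU = 82°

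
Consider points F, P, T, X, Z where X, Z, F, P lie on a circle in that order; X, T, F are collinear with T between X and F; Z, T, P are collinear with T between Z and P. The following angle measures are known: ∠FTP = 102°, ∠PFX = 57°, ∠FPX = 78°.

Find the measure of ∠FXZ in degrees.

∠FXZ = 21°

1. ∠XTZ = 102°  [vertical angles at T]
2. ∠PZX = 57°  [same arc XP]
3. ∠FXZ = 21°  [△XTZ]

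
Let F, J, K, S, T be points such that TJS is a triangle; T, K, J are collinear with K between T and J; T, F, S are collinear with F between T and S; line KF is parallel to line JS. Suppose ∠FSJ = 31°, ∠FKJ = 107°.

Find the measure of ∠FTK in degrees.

∠FTK = 76°

1. ∠JST = 31°  [F on ray ST]
2. ∠FKT = 73°  [linear pair at K on TJ]
3. ∠KFT = 31°  [KF∥JS, corresponding at F]
4. ∠FTK = 76°  [△TKF]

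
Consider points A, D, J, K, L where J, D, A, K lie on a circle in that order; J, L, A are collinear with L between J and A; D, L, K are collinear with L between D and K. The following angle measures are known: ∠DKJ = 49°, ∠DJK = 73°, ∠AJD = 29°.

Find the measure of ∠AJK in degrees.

∠AJK = 44°

1. ∠DAJ = 49°  [same arc JD]
2. ∠JDK = 58°  [△JDK]
3. ∠ADJ = 102°  [△JDA]
4. ∠JAK = 58°  [same arc JK]
5. ∠AKJ = 78°  [cyclic JDAK, opposite ∠D+∠K]
6. ∠AJK = 44°  [△JAK]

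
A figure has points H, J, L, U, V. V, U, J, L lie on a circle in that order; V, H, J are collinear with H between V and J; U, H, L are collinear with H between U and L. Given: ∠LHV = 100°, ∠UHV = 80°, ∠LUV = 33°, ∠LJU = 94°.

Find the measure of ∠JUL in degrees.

1. ∠JHL = 80°  [linear pair at H on VJ]
2. ∠LJV = 33°  [same arc VL]
3. ∠JLU = 67°  [△JHL]
4. ∠JUL = 19°  [△UJL]

∠JUL = 19°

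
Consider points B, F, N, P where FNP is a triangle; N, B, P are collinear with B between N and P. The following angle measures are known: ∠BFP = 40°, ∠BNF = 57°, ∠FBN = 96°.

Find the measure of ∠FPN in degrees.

∠FPN = 56°

1. ∠FBP = 84°  [linear pair at B on NP]
2. ∠BPF = 56°  [△FBP]
3. ∠FPN = 56°  [B on ray PN]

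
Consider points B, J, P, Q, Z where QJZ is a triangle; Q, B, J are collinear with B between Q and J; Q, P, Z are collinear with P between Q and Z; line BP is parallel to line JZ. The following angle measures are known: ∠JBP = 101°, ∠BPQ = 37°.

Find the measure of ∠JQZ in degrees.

1. ∠PBQ = 79°  [linear pair at B on QJ]
2. ∠BQP = 64°  [△QBP]
3. ∠JQZ = 64°  [B on QJ, P on QZ]

∠JQZ = 64°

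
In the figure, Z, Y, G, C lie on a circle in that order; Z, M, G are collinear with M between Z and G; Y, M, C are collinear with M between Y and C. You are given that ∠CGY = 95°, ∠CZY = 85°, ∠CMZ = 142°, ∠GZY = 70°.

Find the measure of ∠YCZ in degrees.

∠YCZ = 23°

1. ∠GMY = 142°  [vertical angles at M]
2. ∠YMZ = 38°  [linear pair at M on ZG]
3. ∠CYZ = 72°  [△ZMY]
4. ∠YCZ = 23°  [△ZYC]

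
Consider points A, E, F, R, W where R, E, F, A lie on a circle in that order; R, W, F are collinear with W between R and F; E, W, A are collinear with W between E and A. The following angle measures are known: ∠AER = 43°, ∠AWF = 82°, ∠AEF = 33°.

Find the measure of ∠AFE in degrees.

1. ∠AFR = 43°  [same arc RA]
2. ∠EAF = 55°  [△FWA]
3. ∠AFE = 92°  [△EFA]

∠AFE = 92°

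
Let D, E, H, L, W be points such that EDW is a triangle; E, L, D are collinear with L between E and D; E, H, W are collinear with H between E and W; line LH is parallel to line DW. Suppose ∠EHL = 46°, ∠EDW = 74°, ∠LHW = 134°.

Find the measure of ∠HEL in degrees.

∠HEL = 60°

1. ∠DWE = 46°  [LH∥DW, corresponding at H]
2. ∠DEW = 60°  [△EDW]
3. ∠HEL = 60°  [L on ED, H on EW]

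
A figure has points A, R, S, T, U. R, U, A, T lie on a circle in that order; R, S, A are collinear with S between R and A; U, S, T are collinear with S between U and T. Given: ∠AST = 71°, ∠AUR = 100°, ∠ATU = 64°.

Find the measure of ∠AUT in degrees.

∠AUT = 55°

1. ∠RSU = 71°  [vertical angles at S]
2. ∠ARU = 64°  [same arc UA]
3. ∠ASU = 109°  [linear pair at S on RA]
4. ∠RAU = 16°  [△RUA]
5. ∠AUT = 55°  [△USA]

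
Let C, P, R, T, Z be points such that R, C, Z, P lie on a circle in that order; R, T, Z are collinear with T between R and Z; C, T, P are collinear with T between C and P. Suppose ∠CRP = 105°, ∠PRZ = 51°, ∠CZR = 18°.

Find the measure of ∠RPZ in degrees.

1. ∠CPR = 18°  [same arc RC]
2. ∠PCR = 57°  [△RCP]
3. ∠PZR = 57°  [same arc RP]
4. ∠RPZ = 72°  [△RZP]

∠RPZ = 72°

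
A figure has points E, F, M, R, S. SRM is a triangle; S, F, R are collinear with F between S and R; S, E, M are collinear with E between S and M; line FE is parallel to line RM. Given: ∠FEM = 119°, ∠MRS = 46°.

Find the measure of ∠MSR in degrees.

∠MSR = 73°

1. ∠FES = 61°  [linear pair at E on SM]
2. ∠EFS = 46°  [FE∥RM, corresponding at F]
3. ∠ESF = 73°  [△SFE]
4. ∠MSR = 73°  [F on SR, E on SM]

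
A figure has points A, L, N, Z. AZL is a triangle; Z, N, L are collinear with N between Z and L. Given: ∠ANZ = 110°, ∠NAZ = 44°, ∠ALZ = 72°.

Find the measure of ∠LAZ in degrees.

1. ∠AZN = 26°  [△AZN]
2. ∠AZL = 26°  [N on ray ZL]
3. ∠LAZ = 82°  [△AZL]

∠LAZ = 82°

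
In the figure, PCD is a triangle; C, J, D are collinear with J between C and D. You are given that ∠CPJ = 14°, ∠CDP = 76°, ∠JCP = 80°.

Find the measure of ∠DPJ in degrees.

∠DPJ = 10°

1. ∠CJP = 86°  [△PCJ]
2. ∠JDP = 76°  [J on ray DC]
3. ∠DJP = 94°  [linear pair at J on CD]
4. ∠DPJ = 10°  [△PJD]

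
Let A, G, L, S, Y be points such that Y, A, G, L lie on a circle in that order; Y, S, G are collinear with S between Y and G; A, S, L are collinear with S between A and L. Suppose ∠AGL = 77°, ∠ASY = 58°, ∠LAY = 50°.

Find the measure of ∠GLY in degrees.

1. ∠AYL = 103°  [cyclic YAGL, opposite ∠Y+∠G]
2. ∠GSL = 58°  [vertical angles at S]
3. ∠LGY = 50°  [same arc YL]
4. ∠ALY = 27°  [△YAL]
5. ∠LSY = 122°  [linear pair at S on YG]
6. ∠GYL = 31°  [△YSL]
7. ∠GLY = 99°  [△YGL]

∠GLY = 99°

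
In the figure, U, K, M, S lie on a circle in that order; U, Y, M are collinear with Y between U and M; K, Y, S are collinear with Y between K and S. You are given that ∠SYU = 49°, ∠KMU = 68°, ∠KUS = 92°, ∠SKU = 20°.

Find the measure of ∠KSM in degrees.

∠KSM = 29°

1. ∠MYS = 131°  [linear pair at Y on UM]
2. ∠SMU = 20°  [same arc US]
3. ∠KSM = 29°  [△MYS]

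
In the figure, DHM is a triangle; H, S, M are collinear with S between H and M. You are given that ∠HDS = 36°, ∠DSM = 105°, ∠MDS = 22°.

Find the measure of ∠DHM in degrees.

1. ∠DSH = 75°  [linear pair at S on HM]
2. ∠DHS = 69°  [△DHS]
3. ∠DHM = 69°  [S on ray HM]

∠DHM = 69°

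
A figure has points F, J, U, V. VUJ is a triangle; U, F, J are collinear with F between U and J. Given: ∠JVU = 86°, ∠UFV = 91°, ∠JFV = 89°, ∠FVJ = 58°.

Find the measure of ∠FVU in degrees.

1. ∠FJV = 33°  [△VFJ]
2. ∠UJV = 33°  [F on ray JU]
3. ∠JUV = 61°  [△VUJ]
4. ∠FUV = 61°  [F on ray UJ]
5. ∠FVU = 28°  [△VUF]

∠FVU = 28°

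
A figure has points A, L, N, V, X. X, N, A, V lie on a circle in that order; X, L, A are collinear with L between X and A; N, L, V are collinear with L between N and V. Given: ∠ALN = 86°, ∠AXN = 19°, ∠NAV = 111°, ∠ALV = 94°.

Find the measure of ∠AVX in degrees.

1. ∠AVN = 19°  [same arc NA]
2. ∠ANV = 50°  [△NAV]
3. ∠VAX = 67°  [△ALV]
4. ∠AXV = 50°  [same arc AV]
5. ∠AVX = 63°  [△XAV]

∠AVX = 63°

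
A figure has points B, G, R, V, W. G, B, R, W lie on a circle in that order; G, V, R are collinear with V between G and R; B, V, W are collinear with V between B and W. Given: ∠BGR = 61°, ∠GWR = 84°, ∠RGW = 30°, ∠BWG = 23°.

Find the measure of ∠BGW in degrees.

1. ∠BWR = 61°  [same arc BR]
2. ∠RBW = 30°  [same arc RW]
3. ∠BRW = 89°  [△BRW]
4. ∠BGW = 91°  [cyclic GBRW, opposite ∠G+∠R]

∠BGW = 91°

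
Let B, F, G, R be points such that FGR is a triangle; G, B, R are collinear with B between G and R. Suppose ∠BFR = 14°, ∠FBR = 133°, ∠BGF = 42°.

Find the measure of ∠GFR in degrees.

∠GFR = 105°

1. ∠BRF = 33°  [△FBR]
2. ∠FGR = 42°  [B on ray GR]
3. ∠FRG = 33°  [B on ray RG]
4. ∠GFR = 105°  [△FGR]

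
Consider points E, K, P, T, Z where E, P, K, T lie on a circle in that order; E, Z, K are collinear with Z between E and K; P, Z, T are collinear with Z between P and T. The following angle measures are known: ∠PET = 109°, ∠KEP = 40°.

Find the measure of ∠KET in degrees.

∠KET = 69°

1. ∠PKT = 71°  [cyclic EPKT, opposite ∠E+∠K]
2. ∠KTP = 40°  [same arc PK]
3. ∠KPT = 69°  [△PKT]
4. ∠KET = 69°  [same arc KT]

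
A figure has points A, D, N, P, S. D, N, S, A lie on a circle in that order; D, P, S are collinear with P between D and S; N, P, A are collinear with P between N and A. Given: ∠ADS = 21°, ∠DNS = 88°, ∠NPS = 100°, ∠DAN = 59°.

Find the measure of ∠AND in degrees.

1. ∠DAS = 92°  [cyclic DNSA, opposite ∠N+∠A]
2. ∠ASD = 67°  [△DSA]
3. ∠AND = 67°  [same arc DA]

∠AND = 67°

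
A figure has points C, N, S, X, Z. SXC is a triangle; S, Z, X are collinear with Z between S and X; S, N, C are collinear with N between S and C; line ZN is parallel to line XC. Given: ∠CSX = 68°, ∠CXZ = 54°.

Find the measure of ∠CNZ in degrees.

1. ∠CXS = 54°  [Z on ray XS]
2. ∠SCX = 58°  [△SXC]
3. ∠SNZ = 58°  [ZN∥XC, corresponding at N]
4. ∠CNZ = 122°  [linear pair at N on SC]

∠CNZ = 122°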